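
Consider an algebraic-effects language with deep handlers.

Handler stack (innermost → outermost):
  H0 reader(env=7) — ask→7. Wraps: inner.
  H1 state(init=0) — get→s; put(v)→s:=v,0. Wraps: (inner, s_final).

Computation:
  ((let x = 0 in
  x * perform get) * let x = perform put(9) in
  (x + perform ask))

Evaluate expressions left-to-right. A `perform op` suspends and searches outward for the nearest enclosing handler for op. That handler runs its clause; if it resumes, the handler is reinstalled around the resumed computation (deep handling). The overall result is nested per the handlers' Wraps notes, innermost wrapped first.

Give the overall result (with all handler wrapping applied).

Answer: (0, 9)

Step-by-step:
get @ H1 ⇒ 0
put(9) @ H1 ⇒ s:=9
ask @ H0 ⇒ 7
H0 returns 0
H1 returns (0, 9)
= (0, 9)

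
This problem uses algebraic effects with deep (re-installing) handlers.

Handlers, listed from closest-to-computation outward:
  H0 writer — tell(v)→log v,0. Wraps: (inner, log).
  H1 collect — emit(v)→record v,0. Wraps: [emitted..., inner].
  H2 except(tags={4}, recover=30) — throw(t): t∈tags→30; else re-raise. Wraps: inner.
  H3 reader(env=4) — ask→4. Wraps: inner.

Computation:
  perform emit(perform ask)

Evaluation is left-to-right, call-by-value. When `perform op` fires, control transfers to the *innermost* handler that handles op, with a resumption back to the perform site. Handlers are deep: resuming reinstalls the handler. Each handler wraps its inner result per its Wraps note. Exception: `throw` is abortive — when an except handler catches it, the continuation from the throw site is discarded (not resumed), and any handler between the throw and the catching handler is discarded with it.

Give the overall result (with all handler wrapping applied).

Evaluation trace:
ask @ H3 ⇒ 4
emit(4) @ H1 ⇒ out+=4
H0 returns (0, ())
H1 returns [4, (0, ())]
H2 returns [4, (0, ())]
H3 returns [4, (0, ())]
= [4, (0, ())]

Answer: [4, (0, ())]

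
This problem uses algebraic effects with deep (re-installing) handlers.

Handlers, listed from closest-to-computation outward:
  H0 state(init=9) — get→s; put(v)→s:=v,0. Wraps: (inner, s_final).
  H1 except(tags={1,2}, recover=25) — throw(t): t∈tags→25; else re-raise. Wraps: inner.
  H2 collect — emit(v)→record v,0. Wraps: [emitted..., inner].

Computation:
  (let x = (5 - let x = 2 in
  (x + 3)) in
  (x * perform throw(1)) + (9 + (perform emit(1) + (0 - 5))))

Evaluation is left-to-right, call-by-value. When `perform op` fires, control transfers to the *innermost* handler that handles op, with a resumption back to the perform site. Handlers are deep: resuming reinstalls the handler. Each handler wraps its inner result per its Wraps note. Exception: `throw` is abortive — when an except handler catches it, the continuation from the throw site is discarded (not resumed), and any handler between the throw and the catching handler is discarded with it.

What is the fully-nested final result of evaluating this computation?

Answer: [25]

Step-by-step:
throw(1) @ H1 caught ⇒ 25
H2 returns [25]
= [25]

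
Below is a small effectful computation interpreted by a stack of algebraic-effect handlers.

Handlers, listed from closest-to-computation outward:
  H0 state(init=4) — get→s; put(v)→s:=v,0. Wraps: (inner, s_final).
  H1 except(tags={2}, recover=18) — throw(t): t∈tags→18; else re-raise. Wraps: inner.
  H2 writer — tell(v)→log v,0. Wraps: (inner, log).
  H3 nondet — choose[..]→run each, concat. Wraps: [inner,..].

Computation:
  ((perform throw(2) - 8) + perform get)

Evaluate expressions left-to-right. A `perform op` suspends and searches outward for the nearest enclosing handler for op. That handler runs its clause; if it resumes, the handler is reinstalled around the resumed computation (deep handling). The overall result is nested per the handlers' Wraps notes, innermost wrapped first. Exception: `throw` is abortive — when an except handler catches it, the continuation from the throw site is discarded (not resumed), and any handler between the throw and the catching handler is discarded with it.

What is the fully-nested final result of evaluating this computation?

Answer: [(18, ())]

Step-by-step:
throw(2) @ H1 caught ⇒ 18
H2 returns (18, ())
H3 returns [(18, ())]
= [(18, ())]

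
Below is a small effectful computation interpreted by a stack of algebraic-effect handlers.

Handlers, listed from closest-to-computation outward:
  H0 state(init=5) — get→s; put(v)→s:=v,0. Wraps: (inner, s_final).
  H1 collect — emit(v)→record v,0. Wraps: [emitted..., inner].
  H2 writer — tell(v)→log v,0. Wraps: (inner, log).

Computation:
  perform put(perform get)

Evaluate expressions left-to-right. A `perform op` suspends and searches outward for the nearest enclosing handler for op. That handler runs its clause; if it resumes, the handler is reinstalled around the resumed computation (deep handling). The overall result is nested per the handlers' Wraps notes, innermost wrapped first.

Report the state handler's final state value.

Evaluation trace:
get @ H0 ⇒ 5
put(5) @ H0 ⇒ s:=5
H0 returns (0, 5)
H1 returns [(0, 5)]
H2 returns ([(0, 5)], ())
= ([(0, 5)], ())

Answer: 5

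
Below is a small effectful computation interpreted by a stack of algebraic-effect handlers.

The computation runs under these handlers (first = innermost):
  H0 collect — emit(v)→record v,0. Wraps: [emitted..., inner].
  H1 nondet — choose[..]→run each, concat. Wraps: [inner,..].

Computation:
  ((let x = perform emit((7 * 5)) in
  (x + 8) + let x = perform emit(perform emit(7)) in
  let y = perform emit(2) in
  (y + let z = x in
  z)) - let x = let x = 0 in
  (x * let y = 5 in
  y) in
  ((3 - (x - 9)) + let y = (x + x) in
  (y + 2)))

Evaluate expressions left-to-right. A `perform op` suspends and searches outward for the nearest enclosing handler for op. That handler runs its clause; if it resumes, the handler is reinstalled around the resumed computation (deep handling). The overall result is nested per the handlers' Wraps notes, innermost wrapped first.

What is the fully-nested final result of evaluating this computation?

Working:
emit(35) @ H0 ⇒ out+=35
emit(7) @ H0 ⇒ out+=7
emit(0) @ H0 ⇒ out+=0
emit(2) @ H0 ⇒ out+=2
H0 returns [35, 7, 0, 2, -6]
H1 returns [[35, 7, 0, 2, -6]]
= [[35, 7, 0, 2, -6]]

Answer: [[35, 7, 0, 2, -6]]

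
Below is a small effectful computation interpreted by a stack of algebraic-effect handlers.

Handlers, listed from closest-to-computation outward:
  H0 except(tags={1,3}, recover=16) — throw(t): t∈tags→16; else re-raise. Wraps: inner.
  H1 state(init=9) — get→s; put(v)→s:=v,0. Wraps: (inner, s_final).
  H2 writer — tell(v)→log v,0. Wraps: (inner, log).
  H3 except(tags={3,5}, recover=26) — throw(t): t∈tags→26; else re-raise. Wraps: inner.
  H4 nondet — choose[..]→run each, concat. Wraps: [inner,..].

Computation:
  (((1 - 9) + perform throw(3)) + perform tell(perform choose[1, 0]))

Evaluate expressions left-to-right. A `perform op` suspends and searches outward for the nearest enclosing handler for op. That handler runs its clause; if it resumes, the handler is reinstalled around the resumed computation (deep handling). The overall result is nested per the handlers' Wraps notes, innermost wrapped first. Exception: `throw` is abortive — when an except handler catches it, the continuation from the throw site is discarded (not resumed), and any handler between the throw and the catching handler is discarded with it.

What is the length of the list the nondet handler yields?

Step-by-step:
throw(3) @ H0 caught ⇒ 16
H1 returns (16, 9)
H2 returns ((16, 9), ())
H3 returns ((16, 9), ())
H4 returns [((16, 9), ())]
= [((16, 9), ())]

Answer: 1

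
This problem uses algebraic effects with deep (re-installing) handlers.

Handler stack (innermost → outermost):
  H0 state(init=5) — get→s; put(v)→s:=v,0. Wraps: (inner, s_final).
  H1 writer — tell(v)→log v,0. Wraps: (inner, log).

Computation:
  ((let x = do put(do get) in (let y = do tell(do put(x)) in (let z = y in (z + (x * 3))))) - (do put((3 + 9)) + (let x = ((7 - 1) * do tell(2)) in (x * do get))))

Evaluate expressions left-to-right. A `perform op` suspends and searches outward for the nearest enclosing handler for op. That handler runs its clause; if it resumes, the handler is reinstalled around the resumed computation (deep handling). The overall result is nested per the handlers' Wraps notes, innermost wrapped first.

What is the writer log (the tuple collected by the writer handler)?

Working:
get @ H0 ⇒ 5
put(5) @ H0 ⇒ s:=5
put(0) @ H0 ⇒ s:=0
tell(0) @ H1 ⇒ log+=0
put(12) @ H0 ⇒ s:=12
tell(2) @ H1 ⇒ log+=2
get @ H0 ⇒ 12
H0 returns (0, 12)
H1 returns ((0, 12), (0, 2))
= ((0, 12), (0, 2))

Answer: (0, 2)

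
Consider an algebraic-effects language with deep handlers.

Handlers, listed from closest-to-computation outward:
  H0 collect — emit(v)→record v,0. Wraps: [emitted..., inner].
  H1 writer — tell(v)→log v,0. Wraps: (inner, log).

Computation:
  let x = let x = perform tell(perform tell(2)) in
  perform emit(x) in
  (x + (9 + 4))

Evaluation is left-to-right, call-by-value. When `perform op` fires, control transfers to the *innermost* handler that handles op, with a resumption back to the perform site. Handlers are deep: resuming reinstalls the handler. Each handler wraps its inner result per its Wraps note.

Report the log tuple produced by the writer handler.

Answer: (2, 0)

Step-by-step:
tell(2) @ H1 ⇒ log+=2
tell(0) @ H1 ⇒ log+=0
emit(0) @ H0 ⇒ out+=0
H0 returns [0, 13]
H1 returns ([0, 13], (2, 0))
= ([0, 13], (2, 0))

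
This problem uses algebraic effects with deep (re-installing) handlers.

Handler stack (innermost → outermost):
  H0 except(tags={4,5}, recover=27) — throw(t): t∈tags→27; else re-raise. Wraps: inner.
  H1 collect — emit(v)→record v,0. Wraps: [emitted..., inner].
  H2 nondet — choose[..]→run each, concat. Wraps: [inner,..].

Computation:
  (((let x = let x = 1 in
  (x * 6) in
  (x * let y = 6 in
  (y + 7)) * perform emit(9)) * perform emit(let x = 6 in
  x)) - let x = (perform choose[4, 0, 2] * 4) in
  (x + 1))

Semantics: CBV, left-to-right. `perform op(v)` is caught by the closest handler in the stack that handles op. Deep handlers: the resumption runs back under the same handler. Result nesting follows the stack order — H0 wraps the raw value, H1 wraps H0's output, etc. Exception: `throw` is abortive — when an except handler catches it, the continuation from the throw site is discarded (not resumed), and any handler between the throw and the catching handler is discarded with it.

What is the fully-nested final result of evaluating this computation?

Working:
emit(9) @ H1 ⇒ out+=9
emit(6) @ H1 ⇒ out+=6
choose[4, 0, 2] @ H2
  branch[0] choose=4:
    H0 returns -17
    H1 returns [9, 6, -17]
    H2 returns [[9, 6, -17]]
  branch[1] choose=0:
    H0 returns -1
    H1 returns [9, 6, -1]
    H2 returns [[9, 6, -1]]
  branch[2] choose=2:
    H0 returns -9
    H1 returns [9, 6, -9]
    H2 returns [[9, 6, -9]]
= [[9, 6, -17], [9, 6, -1], [9, 6, -9]]

Answer: [[9, 6, -17], [9, 6, -1], [9, 6, -9]]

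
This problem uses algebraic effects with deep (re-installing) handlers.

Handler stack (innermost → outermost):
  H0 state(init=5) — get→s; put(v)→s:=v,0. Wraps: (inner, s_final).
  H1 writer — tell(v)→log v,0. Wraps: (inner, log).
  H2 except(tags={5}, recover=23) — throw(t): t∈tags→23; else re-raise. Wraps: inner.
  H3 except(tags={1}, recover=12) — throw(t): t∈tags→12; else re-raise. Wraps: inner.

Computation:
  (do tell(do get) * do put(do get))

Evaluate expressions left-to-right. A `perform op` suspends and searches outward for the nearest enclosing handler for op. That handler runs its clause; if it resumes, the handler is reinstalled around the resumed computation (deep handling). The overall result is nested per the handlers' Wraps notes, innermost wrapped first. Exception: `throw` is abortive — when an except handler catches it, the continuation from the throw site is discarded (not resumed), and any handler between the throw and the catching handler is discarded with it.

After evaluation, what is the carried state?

Evaluation trace:
get @ H0 ⇒ 5
tell(5) @ H1 ⇒ log+=5
get @ H0 ⇒ 5
put(5) @ H0 ⇒ s:=5
H0 returns (0, 5)
H1 returns ((0, 5), (5))
H2 returns ((0, 5), (5))
H3 returns ((0, 5), (5))
= ((0, 5), (5))

Answer: 5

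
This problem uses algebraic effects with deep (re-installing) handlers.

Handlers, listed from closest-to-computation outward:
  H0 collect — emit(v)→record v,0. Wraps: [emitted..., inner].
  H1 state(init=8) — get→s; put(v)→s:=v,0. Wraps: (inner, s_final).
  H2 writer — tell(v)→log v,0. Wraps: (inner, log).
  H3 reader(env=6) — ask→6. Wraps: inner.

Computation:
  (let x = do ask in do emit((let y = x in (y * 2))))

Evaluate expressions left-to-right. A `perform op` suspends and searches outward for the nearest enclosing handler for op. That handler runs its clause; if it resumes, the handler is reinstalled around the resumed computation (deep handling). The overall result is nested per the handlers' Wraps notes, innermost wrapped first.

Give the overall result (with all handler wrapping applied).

Working:
ask @ H3 ⇒ 6
emit(12) @ H0 ⇒ out+=12
H0 returns [12, 0]
H1 returns ([12, 0], 8)
H2 returns (([12, 0], 8), ())
H3 returns (([12, 0], 8), ())
= (([12, 0], 8), ())

Answer: (([12, 0], 8), ())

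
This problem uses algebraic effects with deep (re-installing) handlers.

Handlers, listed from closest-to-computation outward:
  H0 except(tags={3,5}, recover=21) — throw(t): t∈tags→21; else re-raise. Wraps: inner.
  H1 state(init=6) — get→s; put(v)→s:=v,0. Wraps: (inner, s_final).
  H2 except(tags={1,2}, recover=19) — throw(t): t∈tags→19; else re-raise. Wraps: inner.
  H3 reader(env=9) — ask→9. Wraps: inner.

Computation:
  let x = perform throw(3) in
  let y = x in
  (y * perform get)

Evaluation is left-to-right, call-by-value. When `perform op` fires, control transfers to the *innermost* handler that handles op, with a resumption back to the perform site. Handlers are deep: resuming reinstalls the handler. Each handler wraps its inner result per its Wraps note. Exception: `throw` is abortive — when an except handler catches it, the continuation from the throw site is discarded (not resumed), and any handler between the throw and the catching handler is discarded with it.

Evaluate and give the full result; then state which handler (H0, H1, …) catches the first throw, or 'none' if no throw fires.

Answer: (21, 6) ; first throw caught by: H0

Step-by-step:
throw(3) @ H0 caught ⇒ 21
H1 returns (21, 6)
H2 returns (21, 6)
H3 returns (21, 6)
= (21, 6)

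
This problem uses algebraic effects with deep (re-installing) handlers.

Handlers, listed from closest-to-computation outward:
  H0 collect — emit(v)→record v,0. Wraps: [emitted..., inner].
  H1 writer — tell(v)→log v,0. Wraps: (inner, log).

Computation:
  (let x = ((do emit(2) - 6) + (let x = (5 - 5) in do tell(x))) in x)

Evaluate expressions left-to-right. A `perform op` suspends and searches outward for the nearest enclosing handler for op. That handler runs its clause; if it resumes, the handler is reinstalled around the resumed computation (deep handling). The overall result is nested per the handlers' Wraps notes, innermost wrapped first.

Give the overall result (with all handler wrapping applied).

Step-by-step:
emit(2) @ H0 ⇒ out+=2
tell(0) @ H1 ⇒ log+=0
H0 returns [2, -6]
H1 returns ([2, -6], (0))
= ([2, -6], (0))

Answer: ([2, -6], (0))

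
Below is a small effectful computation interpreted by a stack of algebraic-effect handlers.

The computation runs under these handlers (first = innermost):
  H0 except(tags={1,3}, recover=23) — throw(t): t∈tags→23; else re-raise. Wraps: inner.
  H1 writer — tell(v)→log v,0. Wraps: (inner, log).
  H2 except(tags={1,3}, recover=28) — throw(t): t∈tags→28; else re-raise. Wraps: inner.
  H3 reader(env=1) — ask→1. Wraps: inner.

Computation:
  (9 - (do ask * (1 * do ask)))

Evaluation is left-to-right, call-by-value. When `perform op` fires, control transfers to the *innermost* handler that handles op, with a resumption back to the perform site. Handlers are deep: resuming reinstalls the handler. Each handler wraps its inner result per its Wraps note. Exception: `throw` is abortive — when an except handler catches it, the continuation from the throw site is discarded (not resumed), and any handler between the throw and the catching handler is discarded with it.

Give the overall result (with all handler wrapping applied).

Answer: (8, ())

Step-by-step:
ask @ H3 ⇒ 1
ask @ H3 ⇒ 1
H0 returns 8
H1 returns (8, ())
H2 returns (8, ())
H3 returns (8, ())
= (8, ())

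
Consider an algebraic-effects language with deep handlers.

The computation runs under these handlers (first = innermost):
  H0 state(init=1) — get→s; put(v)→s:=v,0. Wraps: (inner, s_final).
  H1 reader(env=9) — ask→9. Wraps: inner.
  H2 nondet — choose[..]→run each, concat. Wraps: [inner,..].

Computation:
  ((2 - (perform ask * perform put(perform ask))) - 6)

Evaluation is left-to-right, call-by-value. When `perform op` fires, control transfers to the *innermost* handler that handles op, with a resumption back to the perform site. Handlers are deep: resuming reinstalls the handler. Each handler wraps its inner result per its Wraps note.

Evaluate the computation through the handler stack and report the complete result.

Evaluation trace:
ask @ H1 ⇒ 9
ask @ H1 ⇒ 9
put(9) @ H0 ⇒ s:=9
H0 returns (-4, 9)
H1 returns (-4, 9)
H2 returns [(-4, 9)]
= [(-4, 9)]

Answer: [(-4, 9)]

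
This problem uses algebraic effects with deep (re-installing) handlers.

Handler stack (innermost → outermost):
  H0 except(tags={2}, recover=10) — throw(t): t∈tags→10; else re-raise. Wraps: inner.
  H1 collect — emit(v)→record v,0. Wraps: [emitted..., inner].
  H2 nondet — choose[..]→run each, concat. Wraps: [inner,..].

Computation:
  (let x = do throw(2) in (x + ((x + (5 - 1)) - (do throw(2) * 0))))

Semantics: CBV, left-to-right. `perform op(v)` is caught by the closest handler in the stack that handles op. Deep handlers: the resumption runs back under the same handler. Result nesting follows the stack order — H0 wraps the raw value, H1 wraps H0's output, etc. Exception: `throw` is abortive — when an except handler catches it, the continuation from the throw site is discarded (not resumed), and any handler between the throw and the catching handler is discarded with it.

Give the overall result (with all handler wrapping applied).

Step-by-step:
throw(2) @ H0 caught ⇒ 10
H1 returns [10]
H2 returns [[10]]
= [[10]]

Answer: [[10]]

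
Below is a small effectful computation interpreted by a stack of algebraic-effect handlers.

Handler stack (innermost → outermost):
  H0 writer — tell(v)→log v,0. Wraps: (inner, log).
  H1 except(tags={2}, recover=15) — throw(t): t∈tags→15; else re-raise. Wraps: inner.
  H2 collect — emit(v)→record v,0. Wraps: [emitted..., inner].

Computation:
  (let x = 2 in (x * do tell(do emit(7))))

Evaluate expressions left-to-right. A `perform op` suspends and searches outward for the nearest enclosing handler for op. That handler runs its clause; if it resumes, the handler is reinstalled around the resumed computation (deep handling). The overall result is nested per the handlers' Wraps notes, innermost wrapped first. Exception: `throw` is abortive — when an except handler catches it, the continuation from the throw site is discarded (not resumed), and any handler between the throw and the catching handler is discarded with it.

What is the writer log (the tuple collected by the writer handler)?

Answer: (0)

Evaluation trace:
emit(7) @ H2 ⇒ out+=7
tell(0) @ H0 ⇒ log+=0
H0 returns (0, (0))
H1 returns (0, (0))
H2 returns [7, (0, (0))]
= [7, (0, (0))]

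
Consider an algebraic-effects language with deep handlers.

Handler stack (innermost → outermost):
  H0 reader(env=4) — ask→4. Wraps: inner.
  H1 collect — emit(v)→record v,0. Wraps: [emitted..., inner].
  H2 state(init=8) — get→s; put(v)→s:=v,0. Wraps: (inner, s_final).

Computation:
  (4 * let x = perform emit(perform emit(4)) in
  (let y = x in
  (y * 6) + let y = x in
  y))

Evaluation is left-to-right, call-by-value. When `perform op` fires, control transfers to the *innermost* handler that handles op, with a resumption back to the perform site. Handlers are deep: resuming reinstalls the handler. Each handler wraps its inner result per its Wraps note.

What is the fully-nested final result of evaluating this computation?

Answer: ([4, 0, 0], 8)

Working:
emit(4) @ H1 ⇒ out+=4
emit(0) @ H1 ⇒ out+=0
H0 returns 0
H1 returns [4, 0, 0]
H2 returns ([4, 0, 0], 8)
= ([4, 0, 0], 8)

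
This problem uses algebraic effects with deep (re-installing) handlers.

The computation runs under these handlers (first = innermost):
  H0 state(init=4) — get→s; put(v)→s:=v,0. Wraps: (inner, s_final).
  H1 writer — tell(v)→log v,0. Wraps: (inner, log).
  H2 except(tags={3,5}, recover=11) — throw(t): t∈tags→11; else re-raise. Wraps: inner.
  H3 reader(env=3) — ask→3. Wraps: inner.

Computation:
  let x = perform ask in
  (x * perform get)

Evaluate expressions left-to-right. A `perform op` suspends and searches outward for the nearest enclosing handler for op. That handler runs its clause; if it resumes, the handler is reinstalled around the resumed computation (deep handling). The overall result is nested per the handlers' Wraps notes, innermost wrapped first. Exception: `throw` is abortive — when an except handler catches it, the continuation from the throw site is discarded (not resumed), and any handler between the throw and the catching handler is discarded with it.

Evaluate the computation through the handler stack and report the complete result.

Answer: ((12, 4), ())

Evaluation trace:
ask @ H3 ⇒ 3
get @ H0 ⇒ 4
H0 returns (12, 4)
H1 returns ((12, 4), ())
H2 returns ((12, 4), ())
H3 returns ((12, 4), ())
= ((12, 4), ())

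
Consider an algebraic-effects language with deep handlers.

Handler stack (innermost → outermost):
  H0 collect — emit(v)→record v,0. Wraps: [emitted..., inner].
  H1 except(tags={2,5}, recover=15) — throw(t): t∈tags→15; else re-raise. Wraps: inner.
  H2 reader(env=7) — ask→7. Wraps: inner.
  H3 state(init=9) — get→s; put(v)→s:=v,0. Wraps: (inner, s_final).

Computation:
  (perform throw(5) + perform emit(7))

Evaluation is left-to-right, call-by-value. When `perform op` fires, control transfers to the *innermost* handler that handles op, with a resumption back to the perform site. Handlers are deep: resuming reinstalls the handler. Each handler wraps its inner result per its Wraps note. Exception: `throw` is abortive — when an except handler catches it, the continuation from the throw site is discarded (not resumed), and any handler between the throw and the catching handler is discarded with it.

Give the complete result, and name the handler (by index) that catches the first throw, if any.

Step-by-step:
throw(5) @ H1 caught ⇒ 15
H2 returns 15
H3 returns (15, 9)
= (15, 9)

Answer: (15, 9) ; first throw caught by: H1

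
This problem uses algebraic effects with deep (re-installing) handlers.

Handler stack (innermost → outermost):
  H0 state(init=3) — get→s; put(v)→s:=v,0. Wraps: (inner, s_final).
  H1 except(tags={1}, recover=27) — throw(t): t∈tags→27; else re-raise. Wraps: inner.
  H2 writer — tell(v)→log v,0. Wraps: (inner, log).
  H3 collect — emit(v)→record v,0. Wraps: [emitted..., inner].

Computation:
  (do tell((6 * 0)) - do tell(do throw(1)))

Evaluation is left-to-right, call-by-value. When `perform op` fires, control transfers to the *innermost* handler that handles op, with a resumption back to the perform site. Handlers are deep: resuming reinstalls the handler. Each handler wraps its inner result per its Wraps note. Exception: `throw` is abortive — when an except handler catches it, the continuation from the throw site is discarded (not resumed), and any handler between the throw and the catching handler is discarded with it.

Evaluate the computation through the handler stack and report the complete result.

Answer: [(27, (0))]

Step-by-step:
tell(0) @ H2 ⇒ log+=0
throw(1) @ H1 caught ⇒ 27
H2 returns (27, (0))
H3 returns [(27, (0))]
= [(27, (0))]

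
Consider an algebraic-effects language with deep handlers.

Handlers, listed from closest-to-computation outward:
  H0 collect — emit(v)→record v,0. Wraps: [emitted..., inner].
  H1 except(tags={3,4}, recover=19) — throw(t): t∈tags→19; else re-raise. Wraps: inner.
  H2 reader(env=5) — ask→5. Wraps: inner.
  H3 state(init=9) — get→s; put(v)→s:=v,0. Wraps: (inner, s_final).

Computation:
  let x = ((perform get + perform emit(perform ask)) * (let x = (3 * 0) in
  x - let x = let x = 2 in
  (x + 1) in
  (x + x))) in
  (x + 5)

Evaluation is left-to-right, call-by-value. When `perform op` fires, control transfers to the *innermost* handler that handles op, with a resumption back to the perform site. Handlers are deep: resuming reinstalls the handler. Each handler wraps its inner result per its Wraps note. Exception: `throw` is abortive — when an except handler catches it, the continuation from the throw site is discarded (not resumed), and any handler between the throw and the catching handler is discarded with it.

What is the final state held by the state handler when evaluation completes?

Answer: 9

Evaluation trace:
get @ H3 ⇒ 9
ask @ H2 ⇒ 5
emit(5) @ H0 ⇒ out+=5
H0 returns [5, -49]
H1 returns [5, -49]
H2 returns [5, -49]
H3 returns ([5, -49], 9)
= ([5, -49], 9)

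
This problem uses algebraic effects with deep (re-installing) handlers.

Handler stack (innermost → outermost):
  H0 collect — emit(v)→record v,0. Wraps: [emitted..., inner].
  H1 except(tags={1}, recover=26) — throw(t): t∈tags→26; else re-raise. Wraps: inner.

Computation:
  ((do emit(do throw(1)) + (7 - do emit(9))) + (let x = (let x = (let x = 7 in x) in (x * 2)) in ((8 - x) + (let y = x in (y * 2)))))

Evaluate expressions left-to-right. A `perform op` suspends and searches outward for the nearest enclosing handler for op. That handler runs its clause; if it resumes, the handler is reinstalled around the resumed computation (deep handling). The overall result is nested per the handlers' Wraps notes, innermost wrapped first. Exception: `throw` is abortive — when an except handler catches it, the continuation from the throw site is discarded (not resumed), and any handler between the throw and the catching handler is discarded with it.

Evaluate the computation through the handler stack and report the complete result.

Working:
throw(1) @ H1 caught ⇒ 26
= 26

Answer: 26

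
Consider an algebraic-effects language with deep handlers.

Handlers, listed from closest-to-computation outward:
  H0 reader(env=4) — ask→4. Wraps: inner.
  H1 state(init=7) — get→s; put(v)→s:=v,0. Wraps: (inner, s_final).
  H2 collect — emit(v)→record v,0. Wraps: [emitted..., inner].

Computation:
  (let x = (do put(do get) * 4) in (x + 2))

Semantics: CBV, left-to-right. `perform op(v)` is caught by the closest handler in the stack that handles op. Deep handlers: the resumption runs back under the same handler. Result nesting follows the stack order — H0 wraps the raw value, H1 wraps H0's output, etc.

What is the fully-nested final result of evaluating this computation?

Evaluation trace:
get @ H1 ⇒ 7
put(7) @ H1 ⇒ s:=7
H0 returns 2
H1 returns (2, 7)
H2 returns [(2, 7)]
= [(2, 7)]

Answer: [(2, 7)]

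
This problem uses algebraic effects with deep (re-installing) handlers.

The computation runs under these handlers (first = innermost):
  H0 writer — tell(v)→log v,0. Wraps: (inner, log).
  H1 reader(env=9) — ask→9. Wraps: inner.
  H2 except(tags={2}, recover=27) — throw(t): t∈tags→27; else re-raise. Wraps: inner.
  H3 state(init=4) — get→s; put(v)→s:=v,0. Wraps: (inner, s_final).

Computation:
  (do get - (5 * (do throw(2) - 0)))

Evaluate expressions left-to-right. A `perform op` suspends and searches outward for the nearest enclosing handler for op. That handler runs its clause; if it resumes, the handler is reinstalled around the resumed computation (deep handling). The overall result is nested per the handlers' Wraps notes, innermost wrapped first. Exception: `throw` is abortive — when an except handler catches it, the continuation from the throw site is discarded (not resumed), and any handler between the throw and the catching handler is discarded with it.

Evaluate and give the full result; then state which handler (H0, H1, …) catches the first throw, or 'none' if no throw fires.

Step-by-step:
get @ H3 ⇒ 4
throw(2) @ H2 caught ⇒ 27
H3 returns (27, 4)
= (27, 4)

Answer: (27, 4) ; first throw caught by: H2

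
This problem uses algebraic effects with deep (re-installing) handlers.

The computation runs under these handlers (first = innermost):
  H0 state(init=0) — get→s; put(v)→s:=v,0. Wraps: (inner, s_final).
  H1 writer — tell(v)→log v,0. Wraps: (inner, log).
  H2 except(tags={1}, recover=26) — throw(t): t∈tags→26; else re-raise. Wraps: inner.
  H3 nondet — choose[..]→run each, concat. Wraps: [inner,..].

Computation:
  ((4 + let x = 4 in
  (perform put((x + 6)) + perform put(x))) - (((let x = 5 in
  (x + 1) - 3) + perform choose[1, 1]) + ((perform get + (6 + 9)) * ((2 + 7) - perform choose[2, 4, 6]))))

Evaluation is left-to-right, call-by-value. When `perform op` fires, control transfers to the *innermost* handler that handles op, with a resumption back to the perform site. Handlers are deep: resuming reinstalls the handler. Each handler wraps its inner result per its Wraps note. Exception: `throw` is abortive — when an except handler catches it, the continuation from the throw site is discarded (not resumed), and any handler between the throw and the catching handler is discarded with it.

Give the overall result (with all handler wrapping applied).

Evaluation trace:
put(10) @ H0 ⇒ s:=10
put(4) @ H0 ⇒ s:=4
choose[1, 1] @ H3
  branch[0] choose=1:
    get @ H0 ⇒ 4
    choose[2, 4, 6] @ H3
      branch[0] choose=2:
        H0 returns (-133, 4)
        H1 returns ((-133, 4), ())
        H2 returns ((-133, 4), ())
        H3 returns [((-133, 4), ())]
      branch[1] choose=4:
        H0 returns (-95, 4)
        H1 returns ((-95, 4), ())
        H2 returns ((-95, 4), ())
        H3 returns [((-95, 4), ())]
      branch[2] choose=6:
        H0 returns (-57, 4)
        H1 returns ((-57, 4), ())
        H2 returns ((-57, 4), ())
        H3 returns [((-57, 4), ())]
  branch[1] choose=1:
    get @ H0 ⇒ 4
    choose[2, 4, 6] @ H3
      branch[0] choose=2:
        H0 returns (-133, 4)
        H1 returns ((-133, 4), ())
        H2 returns ((-133, 4), ())
        H3 returns [((-133, 4), ())]
      branch[1] choose=4:
        H0 returns (-95, 4)
        H1 returns ((-95, 4), ())
        H2 returns ((-95, 4), ())
        H3 returns [((-95, 4), ())]
      branch[2] choose=6:
        H0 returns (-57, 4)
        H1 returns ((-57, 4), ())
        H2 returns ((-57, 4), ())
        H3 returns [((-57, 4), ())]
= [((-133, 4), ()), ((-95, 4), ()), ((-57, 4), ()), ((-133, 4), ()), ((-95, 4), ()), ((-57, 4), ())]

Answer: [((-133, 4), ()), ((-95, 4), ()), ((-57, 4), ()), ((-133, 4), ()), ((-95, 4), ()), ((-57, 4), ())]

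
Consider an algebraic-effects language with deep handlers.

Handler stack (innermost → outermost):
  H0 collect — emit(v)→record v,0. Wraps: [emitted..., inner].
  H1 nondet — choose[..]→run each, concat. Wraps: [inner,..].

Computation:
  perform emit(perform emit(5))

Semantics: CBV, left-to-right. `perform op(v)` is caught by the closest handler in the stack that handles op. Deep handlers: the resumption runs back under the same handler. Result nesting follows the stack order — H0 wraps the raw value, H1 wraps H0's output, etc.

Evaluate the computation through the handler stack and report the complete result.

Working:
emit(5) @ H0 ⇒ out+=5
emit(0) @ H0 ⇒ out+=0
H0 returns [5, 0, 0]
H1 returns [[5, 0, 0]]
= [[5, 0, 0]]

Answer: [[5, 0, 0]]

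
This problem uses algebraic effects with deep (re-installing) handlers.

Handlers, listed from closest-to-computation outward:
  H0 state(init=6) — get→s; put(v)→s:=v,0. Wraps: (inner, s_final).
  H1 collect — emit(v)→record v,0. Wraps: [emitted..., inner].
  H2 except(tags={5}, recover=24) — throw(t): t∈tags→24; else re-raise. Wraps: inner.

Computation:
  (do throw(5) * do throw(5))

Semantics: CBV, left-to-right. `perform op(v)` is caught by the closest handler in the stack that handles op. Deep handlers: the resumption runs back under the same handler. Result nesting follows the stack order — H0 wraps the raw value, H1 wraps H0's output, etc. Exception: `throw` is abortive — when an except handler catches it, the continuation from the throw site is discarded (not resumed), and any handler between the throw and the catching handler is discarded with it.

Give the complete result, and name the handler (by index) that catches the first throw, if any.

Evaluation trace:
throw(5) @ H2 caught ⇒ 24
= 24

Answer: 24 ; first throw caught by: H2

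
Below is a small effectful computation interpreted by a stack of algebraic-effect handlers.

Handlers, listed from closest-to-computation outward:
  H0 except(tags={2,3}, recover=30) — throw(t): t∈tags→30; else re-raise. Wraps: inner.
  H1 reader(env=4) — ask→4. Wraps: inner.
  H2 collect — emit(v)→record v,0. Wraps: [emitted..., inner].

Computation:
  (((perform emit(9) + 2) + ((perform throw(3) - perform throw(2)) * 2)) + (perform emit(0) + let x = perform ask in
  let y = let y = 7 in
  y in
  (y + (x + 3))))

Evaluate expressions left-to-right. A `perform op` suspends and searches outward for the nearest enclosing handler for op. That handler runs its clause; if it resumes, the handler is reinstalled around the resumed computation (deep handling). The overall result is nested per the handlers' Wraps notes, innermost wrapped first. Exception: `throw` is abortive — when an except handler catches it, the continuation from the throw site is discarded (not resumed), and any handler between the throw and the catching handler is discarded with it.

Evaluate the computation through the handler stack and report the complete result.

Answer: [9, 30]

Step-by-step:
emit(9) @ H2 ⇒ out+=9
throw(3) @ H0 caught ⇒ 30
H1 returns 30
H2 returns [9, 30]
= [9, 30]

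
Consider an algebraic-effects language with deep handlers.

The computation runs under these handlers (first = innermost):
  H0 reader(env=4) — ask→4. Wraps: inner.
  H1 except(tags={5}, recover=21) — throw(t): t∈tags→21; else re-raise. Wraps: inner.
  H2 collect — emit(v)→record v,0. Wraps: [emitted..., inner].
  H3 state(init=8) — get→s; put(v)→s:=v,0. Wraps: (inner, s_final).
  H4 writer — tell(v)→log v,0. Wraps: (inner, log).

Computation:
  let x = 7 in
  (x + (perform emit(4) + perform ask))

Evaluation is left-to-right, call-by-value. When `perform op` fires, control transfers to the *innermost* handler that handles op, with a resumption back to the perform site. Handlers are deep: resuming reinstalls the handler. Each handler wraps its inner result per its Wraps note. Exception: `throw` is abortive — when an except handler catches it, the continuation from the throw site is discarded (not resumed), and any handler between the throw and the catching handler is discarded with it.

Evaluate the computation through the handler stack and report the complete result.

Evaluation trace:
emit(4) @ H2 ⇒ out+=4
ask @ H0 ⇒ 4
H0 returns 11
H1 returns 11
H2 returns [4, 11]
H3 returns ([4, 11], 8)
H4 returns (([4, 11], 8), ())
= (([4, 11], 8), ())

Answer: (([4, 11], 8), ())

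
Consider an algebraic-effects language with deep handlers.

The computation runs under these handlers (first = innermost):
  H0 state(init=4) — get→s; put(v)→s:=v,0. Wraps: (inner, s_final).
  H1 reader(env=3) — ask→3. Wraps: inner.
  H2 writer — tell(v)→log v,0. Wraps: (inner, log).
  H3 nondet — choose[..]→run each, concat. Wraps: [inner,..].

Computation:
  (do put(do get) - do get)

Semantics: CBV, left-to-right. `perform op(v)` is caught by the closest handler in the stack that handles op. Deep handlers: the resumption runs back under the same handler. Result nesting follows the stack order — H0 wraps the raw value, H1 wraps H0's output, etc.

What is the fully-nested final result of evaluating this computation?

Answer: [((-4, 4), ())]

Evaluation trace:
get @ H0 ⇒ 4
put(4) @ H0 ⇒ s:=4
get @ H0 ⇒ 4
H0 returns (-4, 4)
H1 returns (-4, 4)
H2 returns ((-4, 4), ())
H3 returns [((-4, 4), ())]
= [((-4, 4), ())]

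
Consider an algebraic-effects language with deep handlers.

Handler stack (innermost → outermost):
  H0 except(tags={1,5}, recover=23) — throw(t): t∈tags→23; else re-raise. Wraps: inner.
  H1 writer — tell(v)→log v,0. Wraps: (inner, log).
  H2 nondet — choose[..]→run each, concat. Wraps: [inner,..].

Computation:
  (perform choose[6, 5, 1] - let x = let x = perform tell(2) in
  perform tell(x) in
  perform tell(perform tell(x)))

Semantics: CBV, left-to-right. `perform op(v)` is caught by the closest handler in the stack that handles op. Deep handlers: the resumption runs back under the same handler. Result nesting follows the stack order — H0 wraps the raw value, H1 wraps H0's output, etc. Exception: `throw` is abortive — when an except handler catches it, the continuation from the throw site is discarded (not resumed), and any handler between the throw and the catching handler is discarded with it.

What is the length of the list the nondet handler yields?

Answer: 3

Step-by-step:
choose[6, 5, 1] @ H2
  branch[0] choose=6:
    tell(2) @ H1 ⇒ log+=2
    tell(0) @ H1 ⇒ log+=0
    tell(0) @ H1 ⇒ log+=0
    tell(0) @ H1 ⇒ log+=0
    H0 returns 6
    H1 returns (6, (2, 0, 0, 0))
    H2 returns [(6, (2, 0, 0, 0))]
  branch[1] choose=5:
    tell(2) @ H1 ⇒ log+=2
    tell(0) @ H1 ⇒ log+=0
    tell(0) @ H1 ⇒ log+=0
    tell(0) @ H1 ⇒ log+=0
    H0 returns 5
    H1 returns (5, (2, 0, 0, 0))
    H2 returns [(5, (2, 0, 0, 0))]
  branch[2] choose=1:
    tell(2) @ H1 ⇒ log+=2
    tell(0) @ H1 ⇒ log+=0
    tell(0) @ H1 ⇒ log+=0
    tell(0) @ H1 ⇒ log+=0
    H0 returns 1
    H1 returns (1, (2, 0, 0, 0))
    H2 returns [(1, (2, 0, 0, 0))]
= [(6, (2, 0, 0, 0)), (5, (2, 0, 0, 0)), (1, (2, 0, 0, 0))]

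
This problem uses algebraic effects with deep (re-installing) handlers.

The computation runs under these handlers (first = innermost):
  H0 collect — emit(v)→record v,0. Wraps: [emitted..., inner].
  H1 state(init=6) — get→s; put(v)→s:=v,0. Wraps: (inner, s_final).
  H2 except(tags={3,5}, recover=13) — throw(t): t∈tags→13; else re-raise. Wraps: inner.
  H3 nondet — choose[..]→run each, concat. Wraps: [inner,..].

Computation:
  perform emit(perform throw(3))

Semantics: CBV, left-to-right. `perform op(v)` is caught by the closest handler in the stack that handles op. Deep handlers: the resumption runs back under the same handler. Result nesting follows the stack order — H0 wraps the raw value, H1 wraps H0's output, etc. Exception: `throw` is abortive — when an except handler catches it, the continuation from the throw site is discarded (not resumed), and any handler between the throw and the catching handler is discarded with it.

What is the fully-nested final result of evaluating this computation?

Answer: [13]

Evaluation trace:
throw(3) @ H2 caught ⇒ 13
H3 returns [13]
= [13]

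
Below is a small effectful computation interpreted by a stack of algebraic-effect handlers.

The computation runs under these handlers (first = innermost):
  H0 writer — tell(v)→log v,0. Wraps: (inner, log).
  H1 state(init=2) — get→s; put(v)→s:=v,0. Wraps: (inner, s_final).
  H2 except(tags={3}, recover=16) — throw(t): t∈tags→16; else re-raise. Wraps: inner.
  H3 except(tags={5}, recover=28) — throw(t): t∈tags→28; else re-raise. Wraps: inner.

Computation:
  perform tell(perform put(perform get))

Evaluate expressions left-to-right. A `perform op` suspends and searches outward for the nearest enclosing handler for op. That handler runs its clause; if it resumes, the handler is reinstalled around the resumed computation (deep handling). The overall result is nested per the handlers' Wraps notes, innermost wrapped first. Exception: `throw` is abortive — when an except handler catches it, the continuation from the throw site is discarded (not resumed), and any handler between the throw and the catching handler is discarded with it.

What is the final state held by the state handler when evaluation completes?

Answer: 2

Working:
get @ H1 ⇒ 2
put(2) @ H1 ⇒ s:=2
tell(0) @ H0 ⇒ log+=0
H0 returns (0, (0))
H1 returns ((0, (0)), 2)
H2 returns ((0, (0)), 2)
H3 returns ((0, (0)), 2)
= ((0, (0)), 2)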